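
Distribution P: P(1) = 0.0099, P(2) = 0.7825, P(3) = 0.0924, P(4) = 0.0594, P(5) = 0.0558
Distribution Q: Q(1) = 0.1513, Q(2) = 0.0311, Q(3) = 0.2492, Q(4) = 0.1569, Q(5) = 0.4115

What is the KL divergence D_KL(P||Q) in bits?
3.2258 bits

D_KL(P||Q) = Σ P(x) log₂(P(x)/Q(x))

Computing term by term:
  P(1)·log₂(P(1)/Q(1)) = 0.0099·log₂(0.0099/0.1513) = -0.03895
  P(2)·log₂(P(2)/Q(2)) = 0.7825·log₂(0.7825/0.0311) = 3.64105
  P(3)·log₂(P(3)/Q(3)) = 0.0924·log₂(0.0924/0.2492) = -0.13226
  P(4)·log₂(P(4)/Q(4)) = 0.0594·log₂(0.0594/0.1569) = -0.08324
  P(5)·log₂(P(5)/Q(5)) = 0.0558·log₂(0.0558/0.4115) = -0.16085

D_KL(P||Q) = -0.03895 + 3.64105 - 0.13226 - 0.08324 - 0.16085 = 3.22575 ≈ 3.2258 bits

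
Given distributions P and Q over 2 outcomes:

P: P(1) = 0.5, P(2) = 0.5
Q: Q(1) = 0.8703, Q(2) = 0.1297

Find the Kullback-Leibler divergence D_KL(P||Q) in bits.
0.5736 bits

D_KL(P||Q) = Σ P(x) log₂(P(x)/Q(x))

Computing term by term:
  P(1)·log₂(P(1)/Q(1)) = 0.5·log₂(0.5/0.8703) = -0.39979
  P(2)·log₂(P(2)/Q(2)) = 0.5·log₂(0.5/0.1297) = 0.97337

D_KL(P||Q) = -0.39979 + 0.97337 = 0.57358 ≈ 0.5736 bits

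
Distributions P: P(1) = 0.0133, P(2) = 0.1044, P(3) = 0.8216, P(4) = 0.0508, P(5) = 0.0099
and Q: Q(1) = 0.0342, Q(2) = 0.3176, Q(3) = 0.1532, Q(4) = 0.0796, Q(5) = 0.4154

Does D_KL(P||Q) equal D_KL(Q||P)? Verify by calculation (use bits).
D_KL(P||Q) = 1.7188 bits, D_KL(Q||P) = 2.4761 bits. No — D_KL(P||Q) ≠ D_KL(Q||P) for this pair.

D_KL(P||Q) = Σ P(x) log₂(P(x)/Q(x))

Computing term by term:
  P(1)·log₂(P(1)/Q(1)) = 0.0133·log₂(0.0133/0.0342) = -0.01812
  P(2)·log₂(P(2)/Q(2)) = 0.1044·log₂(0.1044/0.3176) = -0.16757
  P(3)·log₂(P(3)/Q(3)) = 0.8216·log₂(0.8216/0.1532) = 1.99075
  P(4)·log₂(P(4)/Q(4)) = 0.0508·log₂(0.0508/0.0796) = -0.03292
  P(5)·log₂(P(5)/Q(5)) = 0.0099·log₂(0.0099/0.4154) = -0.05337

D_KL(P||Q) = -0.01812 - 0.16757 + 1.99075 - 0.03292 - 0.05337 = 1.71877 ≈ 1.7188 bits

D_KL(Q||P) = Σ Q(x) log₂(Q(x)/P(x))

Computing term by term:
  Q(1)·log₂(Q(1)/P(1)) = 0.0342·log₂(0.0342/0.0133) = 0.04660
  Q(2)·log₂(Q(2)/P(2)) = 0.3176·log₂(0.3176/0.1044) = 0.50978
  Q(3)·log₂(Q(3)/P(3)) = 0.1532·log₂(0.1532/0.8216) = -0.37121
  Q(4)·log₂(Q(4)/P(4)) = 0.0796·log₂(0.0796/0.0508) = 0.05158
  Q(5)·log₂(Q(5)/P(5)) = 0.4154·log₂(0.4154/0.0099) = 2.23939

D_KL(Q||P) = 0.04660 + 0.50978 - 0.37121 + 0.05158 + 2.23939 = 2.47614 ≈ 2.4761 bits

These are NOT equal (difference: 0.7573 bits). KL divergence is asymmetric: D_KL(P||Q) ≠ D_KL(Q||P) in general.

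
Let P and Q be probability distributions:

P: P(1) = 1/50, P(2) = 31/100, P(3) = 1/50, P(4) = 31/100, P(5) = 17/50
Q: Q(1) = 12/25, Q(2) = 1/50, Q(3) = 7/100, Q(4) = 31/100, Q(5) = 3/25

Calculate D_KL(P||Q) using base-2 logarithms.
1.6088 bits

D_KL(P||Q) = Σ P(x) log₂(P(x)/Q(x))

Computing term by term:
  P(1)·log₂(P(1)/Q(1)) = (1/50)·log₂((1/50)/(12/25)) = -0.09170
  P(2)·log₂(P(2)/Q(2)) = (31/100)·log₂((31/100)/(1/50)) = 1.22580
  P(3)·log₂(P(3)/Q(3)) = (1/50)·log₂((1/50)/(7/100)) = -0.03615
  P(4)·log₂(P(4)/Q(4)) = (31/100)·log₂((31/100)/(31/100)) = 0.00000
  P(5)·log₂(P(5)/Q(5)) = (17/50)·log₂((17/50)/(3/25)) = 0.51085

D_KL(P||Q) = -0.09170 + 1.22580 - 0.03615 + 0.00000 + 0.51085 = 1.60880 ≈ 1.6088 bits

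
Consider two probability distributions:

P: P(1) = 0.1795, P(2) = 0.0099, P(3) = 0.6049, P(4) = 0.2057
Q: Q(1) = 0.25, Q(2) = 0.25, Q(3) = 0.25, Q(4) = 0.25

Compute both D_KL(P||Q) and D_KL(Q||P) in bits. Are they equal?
D_KL(P||Q) = 0.5813 bits, D_KL(Q||P) = 1.0357 bits. No, they are not equal.

D_KL(P||Q) = Σ P(x) log₂(P(x)/Q(x))

Computing term by term:
  P(1)·log₂(P(1)/Q(1)) = 0.1795·log₂(0.1795/0.25) = -0.08579
  P(2)·log₂(P(2)/Q(2)) = 0.0099·log₂(0.0099/0.25) = -0.04612
  P(3)·log₂(P(3)/Q(3)) = 0.6049·log₂(0.6049/0.25) = 0.77111
  P(4)·log₂(P(4)/Q(4)) = 0.2057·log₂(0.2057/0.25) = -0.05788

D_KL(P||Q) = -0.08579 - 0.04612 + 0.77111 - 0.05788 = 0.58132 ≈ 0.5813 bits

D_KL(Q||P) = Σ Q(x) log₂(Q(x)/P(x))

Computing term by term:
  Q(1)·log₂(Q(1)/P(1)) = 0.25·log₂(0.25/0.1795) = 0.11949
  Q(2)·log₂(Q(2)/P(2)) = 0.25·log₂(0.25/0.0099) = 1.16459
  Q(3)·log₂(Q(3)/P(3)) = 0.25·log₂(0.25/0.6049) = -0.31869
  Q(4)·log₂(Q(4)/P(4)) = 0.25·log₂(0.25/0.2057) = 0.07035

D_KL(Q||P) = 0.11949 + 1.16459 - 0.31869 + 0.07035 = 1.03574 ≈ 1.0357 bits

These are NOT equal (difference: 0.4544 bits). KL divergence is asymmetric: D_KL(P||Q) ≠ D_KL(Q||P) in general.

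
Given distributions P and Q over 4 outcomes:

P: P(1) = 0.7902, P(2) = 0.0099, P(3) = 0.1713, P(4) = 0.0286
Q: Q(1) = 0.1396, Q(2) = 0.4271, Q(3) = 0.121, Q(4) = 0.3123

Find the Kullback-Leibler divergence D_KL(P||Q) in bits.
1.9097 bits

D_KL(P||Q) = Σ P(x) log₂(P(x)/Q(x))

Computing term by term:
  P(1)·log₂(P(1)/Q(1)) = 0.7902·log₂(0.7902/0.1396) = 1.97623
  P(2)·log₂(P(2)/Q(2)) = 0.0099·log₂(0.0099/0.4271) = -0.05377
  P(3)·log₂(P(3)/Q(3)) = 0.1713·log₂(0.1713/0.121) = 0.08591
  P(4)·log₂(P(4)/Q(4)) = 0.0286·log₂(0.0286/0.3123) = -0.09864

D_KL(P||Q) = 1.97623 - 0.05377 + 0.08591 - 0.09864 = 1.90973 ≈ 1.9097 bits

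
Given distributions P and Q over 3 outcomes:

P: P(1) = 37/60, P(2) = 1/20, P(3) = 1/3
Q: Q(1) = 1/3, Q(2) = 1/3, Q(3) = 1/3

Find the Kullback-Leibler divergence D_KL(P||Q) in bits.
0.4105 bits

D_KL(P||Q) = Σ P(x) log₂(P(x)/Q(x))

Computing term by term:
  P(1)·log₂(P(1)/Q(1)) = (37/60)·log₂((37/60)/(1/3)) = 0.54731
  P(2)·log₂(P(2)/Q(2)) = (1/20)·log₂((1/20)/(1/3)) = -0.13685
  P(3)·log₂(P(3)/Q(3)) = (1/3)·log₂((1/3)/(1/3)) = 0.00000

D_KL(P||Q) = 0.54731 - 0.13685 + 0.00000 = 0.41046 ≈ 0.4105 bits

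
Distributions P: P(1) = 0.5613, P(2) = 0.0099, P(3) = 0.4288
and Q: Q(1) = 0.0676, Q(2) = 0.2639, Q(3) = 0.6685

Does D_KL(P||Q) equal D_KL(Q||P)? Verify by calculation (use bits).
D_KL(P||Q) = 1.3924 bits, D_KL(Q||P) = 1.4718 bits. No — D_KL(P||Q) ≠ D_KL(Q||P) for this pair.

D_KL(P||Q) = Σ P(x) log₂(P(x)/Q(x))

Computing term by term:
  P(1)·log₂(P(1)/Q(1)) = 0.5613·log₂(0.5613/0.0676) = 1.71403
  P(2)·log₂(P(2)/Q(2)) = 0.0099·log₂(0.0099/0.2639) = -0.04689
  P(3)·log₂(P(3)/Q(3)) = 0.4288·log₂(0.4288/0.6685) = -0.27470

D_KL(P||Q) = 1.71403 - 0.04689 - 0.27470 = 1.39244 ≈ 1.3924 bits

D_KL(Q||P) = Σ Q(x) log₂(Q(x)/P(x))

Computing term by term:
  Q(1)·log₂(Q(1)/P(1)) = 0.0676·log₂(0.0676/0.5613) = -0.20643
  Q(2)·log₂(Q(2)/P(2)) = 0.2639·log₂(0.2639/0.0099) = 1.24994
  Q(3)·log₂(Q(3)/P(3)) = 0.6685·log₂(0.6685/0.4288) = 0.42826

D_KL(Q||P) = -0.20643 + 1.24994 + 0.42826 = 1.47177 ≈ 1.4718 bits

These are NOT equal (difference: 0.0794 bits). KL divergence is asymmetric: D_KL(P||Q) ≠ D_KL(Q||P) in general.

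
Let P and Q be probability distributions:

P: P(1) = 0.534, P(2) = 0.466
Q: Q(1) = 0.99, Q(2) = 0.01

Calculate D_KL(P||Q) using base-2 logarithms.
2.1071 bits

D_KL(P||Q) = Σ P(x) log₂(P(x)/Q(x))

Computing term by term:
  P(1)·log₂(P(1)/Q(1)) = 0.534·log₂(0.534/0.99) = -0.47557
  P(2)·log₂(P(2)/Q(2)) = 0.466·log₂(0.466/0.01) = 2.58269

D_KL(P||Q) = -0.47557 + 2.58269 = 2.10712 ≈ 2.1071 bits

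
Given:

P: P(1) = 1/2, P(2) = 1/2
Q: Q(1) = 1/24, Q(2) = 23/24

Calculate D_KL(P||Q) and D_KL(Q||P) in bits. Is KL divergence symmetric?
D_KL(P||Q) = 1.3232 bits, D_KL(Q||P) = 0.7501 bits. No, KL divergence is not symmetric.

D_KL(P||Q) = Σ P(x) log₂(P(x)/Q(x))

Computing term by term:
  P(1)·log₂(P(1)/Q(1)) = (1/2)·log₂((1/2)/(1/24)) = 1.79248
  P(2)·log₂(P(2)/Q(2)) = (1/2)·log₂((1/2)/(23/24)) = -0.46930

D_KL(P||Q) = 1.79248 - 0.46930 = 1.32318 ≈ 1.3232 bits

D_KL(Q||P) = Σ Q(x) log₂(Q(x)/P(x))

Computing term by term:
  Q(1)·log₂(Q(1)/P(1)) = (1/24)·log₂((1/24)/(1/2)) = -0.14937
  Q(2)·log₂(Q(2)/P(2)) = (23/24)·log₂((23/24)/(1/2)) = 0.89949

D_KL(Q||P) = -0.14937 + 0.89949 = 0.75012 ≈ 0.7501 bits

These are NOT equal (difference: 0.5731 bits). KL divergence is asymmetric: D_KL(P||Q) ≠ D_KL(Q||P) in general.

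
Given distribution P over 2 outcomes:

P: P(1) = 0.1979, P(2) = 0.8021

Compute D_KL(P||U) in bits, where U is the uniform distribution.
0.2823 bits

U(i) = 1/2 for all i

D_KL(P||U) = Σ P(x) log₂(P(x) / (1/2))
           = Σ P(x) log₂(P(x)) + log₂(2)
           = log₂(2) - H(P)

H(P) = -Σ P(x) log₂(P(x)):
  -P(1)·log₂(P(1)) = -(0.1979)·log₂(0.1979) = 0.46252
  -P(2)·log₂(P(2)) = -(0.8021)·log₂(0.8021) = 0.25518
H(P) = 0.46252 + 0.25518 = 0.71770 bits

log₂(2) = 1.00000 bits

D_KL(P||U) = 1.00000 - 0.71770 = 0.28230 ≈ 0.2823 bits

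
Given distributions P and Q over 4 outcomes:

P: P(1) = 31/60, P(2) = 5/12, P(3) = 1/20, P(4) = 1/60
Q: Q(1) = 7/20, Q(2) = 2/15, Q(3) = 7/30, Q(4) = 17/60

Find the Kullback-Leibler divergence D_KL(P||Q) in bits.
0.7960 bits

D_KL(P||Q) = Σ P(x) log₂(P(x)/Q(x))

Computing term by term:
  P(1)·log₂(P(1)/Q(1)) = (31/60)·log₂((31/60)/(7/20)) = 0.29030
  P(2)·log₂(P(2)/Q(2)) = (5/12)·log₂((5/12)/(2/15)) = 0.68494
  P(3)·log₂(P(3)/Q(3)) = (1/20)·log₂((1/20)/(7/30)) = -0.11112
  P(4)·log₂(P(4)/Q(4)) = (1/60)·log₂((1/60)/(17/60)) = -0.06812

D_KL(P||Q) = 0.29030 + 0.68494 - 0.11112 - 0.06812 = 0.79600 ≈ 0.7960 bits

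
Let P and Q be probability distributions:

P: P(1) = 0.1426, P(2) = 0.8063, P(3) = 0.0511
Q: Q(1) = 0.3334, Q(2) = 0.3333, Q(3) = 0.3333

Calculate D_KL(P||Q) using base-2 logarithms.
0.7147 bits

D_KL(P||Q) = Σ P(x) log₂(P(x)/Q(x))

Computing term by term:
  P(1)·log₂(P(1)/Q(1)) = 0.1426·log₂(0.1426/0.3334) = -0.17472
  P(2)·log₂(P(2)/Q(2)) = 0.8063·log₂(0.8063/0.3333) = 1.02763
  P(3)·log₂(P(3)/Q(3)) = 0.0511·log₂(0.0511/0.3333) = -0.13825

D_KL(P||Q) = -0.17472 + 1.02763 - 0.13825 = 0.71466 ≈ 0.7147 bits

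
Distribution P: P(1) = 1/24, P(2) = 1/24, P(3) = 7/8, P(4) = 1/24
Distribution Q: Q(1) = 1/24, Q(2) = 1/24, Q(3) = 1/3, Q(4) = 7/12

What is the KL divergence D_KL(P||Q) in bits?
1.0596 bits

D_KL(P||Q) = Σ P(x) log₂(P(x)/Q(x))

Computing term by term:
  P(1)·log₂(P(1)/Q(1)) = (1/24)·log₂((1/24)/(1/24)) = 0.00000
  P(2)·log₂(P(2)/Q(2)) = (1/24)·log₂((1/24)/(1/24)) = 0.00000
  P(3)·log₂(P(3)/Q(3)) = (7/8)·log₂((7/8)/(1/3)) = 1.21828
  P(4)·log₂(P(4)/Q(4)) = (1/24)·log₂((1/24)/(7/12)) = -0.15864

D_KL(P||Q) = 0.00000 + 0.00000 + 1.21828 - 0.15864 = 1.05964 ≈ 1.0596 bits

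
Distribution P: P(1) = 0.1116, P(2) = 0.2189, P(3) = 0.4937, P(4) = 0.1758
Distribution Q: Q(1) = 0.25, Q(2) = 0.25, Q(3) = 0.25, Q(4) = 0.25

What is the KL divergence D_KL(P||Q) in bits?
0.2236 bits

D_KL(P||Q) = Σ P(x) log₂(P(x)/Q(x))

Computing term by term:
  P(1)·log₂(P(1)/Q(1)) = 0.1116·log₂(0.1116/0.25) = -0.12986
  P(2)·log₂(P(2)/Q(2)) = 0.2189·log₂(0.2189/0.25) = -0.04195
  P(3)·log₂(P(3)/Q(3)) = 0.4937·log₂(0.4937/0.25) = 0.48467
  P(4)·log₂(P(4)/Q(4)) = 0.1758·log₂(0.1758/0.25) = -0.08931

D_KL(P||Q) = -0.12986 - 0.04195 + 0.48467 - 0.08931 = 0.22355 ≈ 0.2236 bits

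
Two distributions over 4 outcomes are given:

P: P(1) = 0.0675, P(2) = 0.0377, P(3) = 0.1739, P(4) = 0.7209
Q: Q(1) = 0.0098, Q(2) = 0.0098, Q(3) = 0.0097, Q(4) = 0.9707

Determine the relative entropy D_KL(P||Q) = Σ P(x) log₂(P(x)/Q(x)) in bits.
0.6759 bits

D_KL(P||Q) = Σ P(x) log₂(P(x)/Q(x))

Computing term by term:
  P(1)·log₂(P(1)/Q(1)) = 0.0675·log₂(0.0675/0.0098) = 0.18792
  P(2)·log₂(P(2)/Q(2)) = 0.0377·log₂(0.0377/0.0098) = 0.07328
  P(3)·log₂(P(3)/Q(3)) = 0.1739·log₂(0.1739/0.0097) = 0.72414
  P(4)·log₂(P(4)/Q(4)) = 0.7209·log₂(0.7209/0.9707) = -0.30943

D_KL(P||Q) = 0.18792 + 0.07328 + 0.72414 - 0.30943 = 0.67591 ≈ 0.6759 bits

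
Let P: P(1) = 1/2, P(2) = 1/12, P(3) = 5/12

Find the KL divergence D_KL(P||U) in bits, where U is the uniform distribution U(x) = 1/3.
0.2600 bits

U(i) = 1/3 for all i

D_KL(P||U) = Σ P(x) log₂(P(x) / (1/3))
           = Σ P(x) log₂(P(x)) + log₂(3)
           = log₂(3) - H(P)

H(P) = -Σ P(x) log₂(P(x)):
  -P(1)·log₂(P(1)) = -(1/2)·log₂(1/2) = 0.50000
  -P(2)·log₂(P(2)) = -(1/12)·log₂(1/12) = 0.29875
  -P(3)·log₂(P(3)) = -(5/12)·log₂(5/12) = 0.52626
H(P) = 0.50000 + 0.29875 + 0.52626 = 1.32501 bits

log₂(3) = 1.58496 bits

D_KL(P||U) = 1.58496 - 1.32501 = 0.25995 ≈ 0.2600 bits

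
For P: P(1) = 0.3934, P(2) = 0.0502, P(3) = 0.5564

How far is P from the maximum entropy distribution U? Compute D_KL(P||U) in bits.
0.3682 bits

U(i) = 1/3 for all i

D_KL(P||U) = Σ P(x) log₂(P(x) / (1/3))
           = Σ P(x) log₂(P(x)) + log₂(3)
           = log₂(3) - H(P)

H(P) = -Σ P(x) log₂(P(x)):
  -P(1)·log₂(P(1)) = -(0.3934)·log₂(0.3934) = 0.52949
  -P(2)·log₂(P(2)) = -(0.0502)·log₂(0.0502) = 0.21667
  -P(3)·log₂(P(3)) = -(0.5564)·log₂(0.5564) = 0.47061
H(P) = 0.52949 + 0.21667 + 0.47061 = 1.21677 bits

log₂(3) = 1.58496 bits

D_KL(P||U) = 1.58496 - 1.21677 = 0.36819 ≈ 0.3682 bits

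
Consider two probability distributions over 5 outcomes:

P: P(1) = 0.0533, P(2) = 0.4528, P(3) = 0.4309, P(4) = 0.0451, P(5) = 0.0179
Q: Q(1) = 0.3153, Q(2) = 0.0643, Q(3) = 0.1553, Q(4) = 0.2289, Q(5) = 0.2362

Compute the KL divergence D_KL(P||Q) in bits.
1.6005 bits

D_KL(P||Q) = Σ P(x) log₂(P(x)/Q(x))

Computing term by term:
  P(1)·log₂(P(1)/Q(1)) = 0.0533·log₂(0.0533/0.3153) = -0.13669
  P(2)·log₂(P(2)/Q(2)) = 0.4528·log₂(0.4528/0.0643) = 1.27508
  P(3)·log₂(P(3)/Q(3)) = 0.4309·log₂(0.4309/0.1553) = 0.63441
  P(4)·log₂(P(4)/Q(4)) = 0.0451·log₂(0.0451/0.2289) = -0.10569
  P(5)·log₂(P(5)/Q(5)) = 0.0179·log₂(0.0179/0.2362) = -0.06662

D_KL(P||Q) = -0.13669 + 1.27508 + 0.63441 - 0.10569 - 0.06662 = 1.60049 ≈ 1.6005 bits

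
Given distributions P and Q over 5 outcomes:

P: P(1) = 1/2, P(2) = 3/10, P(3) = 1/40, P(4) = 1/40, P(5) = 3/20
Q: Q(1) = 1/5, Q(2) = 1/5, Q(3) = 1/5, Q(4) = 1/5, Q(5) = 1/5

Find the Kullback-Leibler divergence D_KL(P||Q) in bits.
0.6242 bits

D_KL(P||Q) = Σ P(x) log₂(P(x)/Q(x))

Computing term by term:
  P(1)·log₂(P(1)/Q(1)) = (1/2)·log₂((1/2)/(1/5)) = 0.66096
  P(2)·log₂(P(2)/Q(2)) = (3/10)·log₂((3/10)/(1/5)) = 0.17549
  P(3)·log₂(P(3)/Q(3)) = (1/40)·log₂((1/40)/(1/5)) = -0.07500
  P(4)·log₂(P(4)/Q(4)) = (1/40)·log₂((1/40)/(1/5)) = -0.07500
  P(5)·log₂(P(5)/Q(5)) = (3/20)·log₂((3/20)/(1/5)) = -0.06226

D_KL(P||Q) = 0.66096 + 0.17549 - 0.07500 - 0.07500 - 0.06226 = 0.62419 ≈ 0.6242 bits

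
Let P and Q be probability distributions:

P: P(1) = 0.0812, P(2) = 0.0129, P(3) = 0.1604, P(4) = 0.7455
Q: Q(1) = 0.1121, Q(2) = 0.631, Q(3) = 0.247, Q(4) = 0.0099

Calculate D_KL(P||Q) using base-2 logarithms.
4.4378 bits

D_KL(P||Q) = Σ P(x) log₂(P(x)/Q(x))

Computing term by term:
  P(1)·log₂(P(1)/Q(1)) = 0.0812·log₂(0.0812/0.1121) = -0.03778
  P(2)·log₂(P(2)/Q(2)) = 0.0129·log₂(0.0129/0.631) = -0.07240
  P(3)·log₂(P(3)/Q(3)) = 0.1604·log₂(0.1604/0.247) = -0.09990
  P(4)·log₂(P(4)/Q(4)) = 0.7455·log₂(0.7455/0.0099) = 4.64792

D_KL(P||Q) = -0.03778 - 0.07240 - 0.09990 + 4.64792 = 4.43784 ≈ 4.4378 bits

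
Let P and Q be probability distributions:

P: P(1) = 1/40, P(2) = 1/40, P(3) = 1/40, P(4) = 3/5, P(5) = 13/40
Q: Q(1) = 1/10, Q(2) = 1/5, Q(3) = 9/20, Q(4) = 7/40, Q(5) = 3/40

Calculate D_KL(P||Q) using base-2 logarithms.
1.5248 bits

D_KL(P||Q) = Σ P(x) log₂(P(x)/Q(x))

Computing term by term:
  P(1)·log₂(P(1)/Q(1)) = (1/40)·log₂((1/40)/(1/10)) = -0.05000
  P(2)·log₂(P(2)/Q(2)) = (1/40)·log₂((1/40)/(1/5)) = -0.07500
  P(3)·log₂(P(3)/Q(3)) = (1/40)·log₂((1/40)/(9/20)) = -0.10425
  P(4)·log₂(P(4)/Q(4)) = (3/5)·log₂((3/5)/(7/40)) = 1.06656
  P(5)·log₂(P(5)/Q(5)) = (13/40)·log₂((13/40)/(3/40)) = 0.68753

D_KL(P||Q) = -0.05000 - 0.07500 - 0.10425 + 1.06656 + 0.68753 = 1.52484 ≈ 1.5248 bits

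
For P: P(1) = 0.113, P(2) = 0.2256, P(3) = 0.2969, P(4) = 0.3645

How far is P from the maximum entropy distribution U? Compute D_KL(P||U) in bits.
0.1091 bits

U(i) = 1/4 for all i

D_KL(P||U) = Σ P(x) log₂(P(x) / (1/4))
           = Σ P(x) log₂(P(x)) + log₂(4)
           = log₂(4) - H(P)

H(P) = -Σ P(x) log₂(P(x)):
  -P(1)·log₂(P(1)) = -(0.113)·log₂(0.113) = 0.35545
  -P(2)·log₂(P(2)) = -(0.2256)·log₂(0.2256) = 0.48463
  -P(3)·log₂(P(3)) = -(0.2969)·log₂(0.2969) = 0.52015
  -P(4)·log₂(P(4)) = -(0.3645)·log₂(0.3645) = 0.53072
H(P) = 0.35545 + 0.48463 + 0.52015 + 0.53072 = 1.89095 bits

log₂(4) = 2.00000 bits

D_KL(P||U) = 2.00000 - 1.89095 = 0.10905 ≈ 0.1091 bits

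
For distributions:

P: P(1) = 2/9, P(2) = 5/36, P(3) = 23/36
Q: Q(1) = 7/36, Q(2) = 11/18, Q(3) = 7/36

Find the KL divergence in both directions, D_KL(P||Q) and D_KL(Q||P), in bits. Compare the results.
D_KL(P||Q) = 0.8424 bits, D_KL(Q||P) = 0.9351 bits. D_KL(Q||P) is larger than D_KL(P||Q) by 0.0927 bits; the two directions differ.

D_KL(P||Q) = Σ P(x) log₂(P(x)/Q(x))

Computing term by term:
  P(1)·log₂(P(1)/Q(1)) = (2/9)·log₂((2/9)/(7/36)) = 0.04281
  P(2)·log₂(P(2)/Q(2)) = (5/36)·log₂((5/36)/(11/18)) = -0.29688
  P(3)·log₂(P(3)/Q(3)) = (23/36)·log₂((23/36)/(7/36)) = 1.09647

D_KL(P||Q) = 0.04281 - 0.29688 + 1.09647 = 0.84240 ≈ 0.8424 bits

D_KL(Q||P) = Σ Q(x) log₂(Q(x)/P(x))

Computing term by term:
  Q(1)·log₂(Q(1)/P(1)) = (7/36)·log₂((7/36)/(2/9)) = -0.03746
  Q(2)·log₂(Q(2)/P(2)) = (11/18)·log₂((11/18)/(5/36)) = 1.30625
  Q(3)·log₂(Q(3)/P(3)) = (7/36)·log₂((7/36)/(23/36)) = -0.33371

D_KL(Q||P) = -0.03746 + 1.30625 - 0.33371 = 0.93508 ≈ 0.9351 bits

These are NOT equal (difference: 0.0927 bits). KL divergence is asymmetric: D_KL(P||Q) ≠ D_KL(Q||P) in general.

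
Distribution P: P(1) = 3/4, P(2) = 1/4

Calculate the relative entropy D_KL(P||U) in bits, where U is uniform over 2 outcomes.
0.1887 bits

U(i) = 1/2 for all i

D_KL(P||U) = Σ P(x) log₂(P(x) / (1/2))
           = Σ P(x) log₂(P(x)) + log₂(2)
           = log₂(2) - H(P)

H(P) = -Σ P(x) log₂(P(x)):
  -P(1)·log₂(P(1)) = -(3/4)·log₂(3/4) = 0.31128
  -P(2)·log₂(P(2)) = -(1/4)·log₂(1/4) = 0.50000
H(P) = 0.31128 + 0.50000 = 0.81128 bits

log₂(2) = 1.00000 bits

D_KL(P||U) = 1.00000 - 0.81128 = 0.18872 ≈ 0.1887 bits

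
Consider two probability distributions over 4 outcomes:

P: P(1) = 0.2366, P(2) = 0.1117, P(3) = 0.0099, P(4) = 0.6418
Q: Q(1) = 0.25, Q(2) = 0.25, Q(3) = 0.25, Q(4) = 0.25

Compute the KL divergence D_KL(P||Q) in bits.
0.6782 bits

D_KL(P||Q) = Σ P(x) log₂(P(x)/Q(x))

Computing term by term:
  P(1)·log₂(P(1)/Q(1)) = 0.2366·log₂(0.2366/0.25) = -0.01880
  P(2)·log₂(P(2)/Q(2)) = 0.1117·log₂(0.1117/0.25) = -0.12983
  P(3)·log₂(P(3)/Q(3)) = 0.0099·log₂(0.0099/0.25) = -0.04612
  P(4)·log₂(P(4)/Q(4)) = 0.6418·log₂(0.6418/0.25) = 0.87297

D_KL(P||Q) = -0.01880 - 0.12983 - 0.04612 + 0.87297 = 0.67822 ≈ 0.6782 bits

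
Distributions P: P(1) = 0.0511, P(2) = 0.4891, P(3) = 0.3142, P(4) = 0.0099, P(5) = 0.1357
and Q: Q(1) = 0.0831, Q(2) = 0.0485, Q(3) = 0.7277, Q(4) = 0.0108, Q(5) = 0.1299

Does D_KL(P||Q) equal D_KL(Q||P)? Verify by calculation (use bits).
D_KL(P||Q) = 1.2215 bits, D_KL(Q||P) = 0.7715 bits. No — D_KL(P||Q) ≠ D_KL(Q||P) for this pair.

D_KL(P||Q) = Σ P(x) log₂(P(x)/Q(x))

Computing term by term:
  P(1)·log₂(P(1)/Q(1)) = 0.0511·log₂(0.0511/0.0831) = -0.03585
  P(2)·log₂(P(2)/Q(2)) = 0.4891·log₂(0.4891/0.0485) = 1.63070
  P(3)·log₂(P(3)/Q(3)) = 0.3142·log₂(0.3142/0.7277) = -0.38070
  P(4)·log₂(P(4)/Q(4)) = 0.0099·log₂(0.0099/0.0108) = -0.00124
  P(5)·log₂(P(5)/Q(5)) = 0.1357·log₂(0.1357/0.1299) = 0.00855

D_KL(P||Q) = -0.03585 + 1.63070 - 0.38070 - 0.00124 + 0.00855 = 1.22146 ≈ 1.2215 bits

D_KL(Q||P) = Σ Q(x) log₂(Q(x)/P(x))

Computing term by term:
  Q(1)·log₂(Q(1)/P(1)) = 0.0831·log₂(0.0831/0.0511) = 0.05830
  Q(2)·log₂(Q(2)/P(2)) = 0.0485·log₂(0.0485/0.4891) = -0.16170
  Q(3)·log₂(Q(3)/P(3)) = 0.7277·log₂(0.7277/0.3142) = 0.88173
  Q(4)·log₂(Q(4)/P(4)) = 0.0108·log₂(0.0108/0.0099) = 0.00136
  Q(5)·log₂(Q(5)/P(5)) = 0.1299·log₂(0.1299/0.1357) = -0.00819

D_KL(Q||P) = 0.05830 - 0.16170 + 0.88173 + 0.00136 - 0.00819 = 0.77150 ≈ 0.7715 bits

These are NOT equal (difference: 0.4500 bits). KL divergence is asymmetric: D_KL(P||Q) ≠ D_KL(Q||P) in general.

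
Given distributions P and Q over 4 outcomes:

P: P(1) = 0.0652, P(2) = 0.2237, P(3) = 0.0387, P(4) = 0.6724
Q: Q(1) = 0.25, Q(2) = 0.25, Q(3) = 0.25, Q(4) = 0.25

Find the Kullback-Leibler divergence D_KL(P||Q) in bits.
0.6933 bits

D_KL(P||Q) = Σ P(x) log₂(P(x)/Q(x))

Computing term by term:
  P(1)·log₂(P(1)/Q(1)) = 0.0652·log₂(0.0652/0.25) = -0.12642
  P(2)·log₂(P(2)/Q(2)) = 0.2237·log₂(0.2237/0.25) = -0.03587
  P(3)·log₂(P(3)/Q(3)) = 0.0387·log₂(0.0387/0.25) = -0.10416
  P(4)·log₂(P(4)/Q(4)) = 0.6724·log₂(0.6724/0.25) = 0.95978

D_KL(P||Q) = -0.12642 - 0.03587 - 0.10416 + 0.95978 = 0.69333 ≈ 0.6933 bits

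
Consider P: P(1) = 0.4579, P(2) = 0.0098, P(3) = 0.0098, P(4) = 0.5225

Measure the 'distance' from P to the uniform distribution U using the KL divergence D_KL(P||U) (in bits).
0.8639 bits

U(i) = 1/4 for all i

D_KL(P||U) = Σ P(x) log₂(P(x) / (1/4))
           = Σ P(x) log₂(P(x)) + log₂(4)
           = log₂(4) - H(P)

H(P) = -Σ P(x) log₂(P(x)):
  -P(1)·log₂(P(1)) = -(0.4579)·log₂(0.4579) = 0.51601
  -P(2)·log₂(P(2)) = -(0.0098)·log₂(0.0098) = 0.06540
  -P(3)·log₂(P(3)) = -(0.0098)·log₂(0.0098) = 0.06540
  -P(4)·log₂(P(4)) = -(0.5225)·log₂(0.5225) = 0.48932
H(P) = 0.51601 + 0.06540 + 0.06540 + 0.48932 = 1.13613 bits

log₂(4) = 2.00000 bits

D_KL(P||U) = 2.00000 - 1.13613 = 0.86387 ≈ 0.8639 bits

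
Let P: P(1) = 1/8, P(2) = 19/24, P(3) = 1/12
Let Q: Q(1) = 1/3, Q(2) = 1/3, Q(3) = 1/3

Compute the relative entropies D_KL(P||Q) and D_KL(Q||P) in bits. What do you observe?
D_KL(P||Q) = 0.6444 bits, D_KL(Q||P) = 0.7224 bits. The two directions give different values (D_KL(Q||P) exceeds D_KL(P||Q) by 0.0780 bits): KL divergence is asymmetric.

D_KL(P||Q) = Σ P(x) log₂(P(x)/Q(x))

Computing term by term:
  P(1)·log₂(P(1)/Q(1)) = (1/8)·log₂((1/8)/(1/3)) = -0.17688
  P(2)·log₂(P(2)/Q(2)) = (19/24)·log₂((19/24)/(1/3)) = 0.98794
  P(3)·log₂(P(3)/Q(3)) = (1/12)·log₂((1/12)/(1/3)) = -0.16667

D_KL(P||Q) = -0.17688 + 0.98794 - 0.16667 = 0.64439 ≈ 0.6444 bits

D_KL(Q||P) = Σ Q(x) log₂(Q(x)/P(x))

Computing term by term:
  Q(1)·log₂(Q(1)/P(1)) = (1/3)·log₂((1/3)/(1/8)) = 0.47168
  Q(2)·log₂(Q(2)/P(2)) = (1/3)·log₂((1/3)/(19/24)) = -0.41598
  Q(3)·log₂(Q(3)/P(3)) = (1/3)·log₂((1/3)/(1/12)) = 0.66667

D_KL(Q||P) = 0.47168 - 0.41598 + 0.66667 = 0.72237 ≈ 0.7224 bits

These are NOT equal (difference: 0.0780 bits). KL divergence is asymmetric: D_KL(P||Q) ≠ D_KL(Q||P) in general.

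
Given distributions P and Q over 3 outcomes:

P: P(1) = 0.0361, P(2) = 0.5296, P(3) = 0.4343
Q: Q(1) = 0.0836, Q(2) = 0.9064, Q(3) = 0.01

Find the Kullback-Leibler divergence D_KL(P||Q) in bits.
1.9086 bits

D_KL(P||Q) = Σ P(x) log₂(P(x)/Q(x))

Computing term by term:
  P(1)·log₂(P(1)/Q(1)) = 0.0361·log₂(0.0361/0.0836) = -0.04374
  P(2)·log₂(P(2)/Q(2)) = 0.5296·log₂(0.5296/0.9064) = -0.41057
  P(3)·log₂(P(3)/Q(3)) = 0.4343·log₂(0.4343/0.01) = 2.36286

D_KL(P||Q) = -0.04374 - 0.41057 + 2.36286 = 1.90855 ≈ 1.9086 bits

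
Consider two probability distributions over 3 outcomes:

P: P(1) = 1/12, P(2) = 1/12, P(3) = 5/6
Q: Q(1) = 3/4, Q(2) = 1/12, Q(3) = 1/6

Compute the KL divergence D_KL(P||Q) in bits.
1.6708 bits

D_KL(P||Q) = Σ P(x) log₂(P(x)/Q(x))

Computing term by term:
  P(1)·log₂(P(1)/Q(1)) = (1/12)·log₂((1/12)/(3/4)) = -0.26416
  P(2)·log₂(P(2)/Q(2)) = (1/12)·log₂((1/12)/(1/12)) = 0.00000
  P(3)·log₂(P(3)/Q(3)) = (5/6)·log₂((5/6)/(1/6)) = 1.93494

D_KL(P||Q) = -0.26416 + 0.00000 + 1.93494 = 1.67078 ≈ 1.6708 bits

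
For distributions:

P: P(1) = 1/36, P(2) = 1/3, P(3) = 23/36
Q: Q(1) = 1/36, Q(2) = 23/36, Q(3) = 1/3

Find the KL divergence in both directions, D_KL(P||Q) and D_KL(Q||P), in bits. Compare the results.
D_KL(P||Q) = 0.2868 bits, D_KL(Q||P) = 0.2868 bits. The two directions give exactly the same value for this pair.

D_KL(P||Q) = Σ P(x) log₂(P(x)/Q(x))

Computing term by term:
  P(1)·log₂(P(1)/Q(1)) = (1/36)·log₂((1/36)/(1/36)) = 0.00000
  P(2)·log₂(P(2)/Q(2)) = (1/3)·log₂((1/3)/(23/36)) = -0.31287
  P(3)·log₂(P(3)/Q(3)) = (23/36)·log₂((23/36)/(1/3)) = 0.59966

D_KL(P||Q) = 0.00000 - 0.31287 + 0.59966 = 0.28679 ≈ 0.2868 bits

D_KL(Q||P) = Σ Q(x) log₂(Q(x)/P(x))

Computing term by term:
  Q(1)·log₂(Q(1)/P(1)) = (1/36)·log₂((1/36)/(1/36)) = 0.00000
  Q(2)·log₂(Q(2)/P(2)) = (23/36)·log₂((23/36)/(1/3)) = 0.59966
  Q(3)·log₂(Q(3)/P(3)) = (1/3)·log₂((1/3)/(23/36)) = -0.31287

D_KL(Q||P) = 0.00000 + 0.59966 - 0.31287 = 0.28679 ≈ 0.2868 bits

These ARE equal here. Q is P with outcomes relabeled (Q(2) = P(3), Q(3) = P(2)) by a relabeling that is its own inverse, so the two sums contain exactly the same terms in a different order. This is a special case — KL divergence is not symmetric in general: D_KL(P||Q) ≠ D_KL(Q||P) for most P, Q.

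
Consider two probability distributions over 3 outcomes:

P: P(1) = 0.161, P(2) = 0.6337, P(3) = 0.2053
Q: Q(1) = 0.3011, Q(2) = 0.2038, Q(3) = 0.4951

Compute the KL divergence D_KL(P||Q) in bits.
0.6310 bits

D_KL(P||Q) = Σ P(x) log₂(P(x)/Q(x))

Computing term by term:
  P(1)·log₂(P(1)/Q(1)) = 0.161·log₂(0.161/0.3011) = -0.14541
  P(2)·log₂(P(2)/Q(2)) = 0.6337·log₂(0.6337/0.2038) = 1.03714
  P(3)·log₂(P(3)/Q(3)) = 0.2053·log₂(0.2053/0.4951) = -0.26073

D_KL(P||Q) = -0.14541 + 1.03714 - 0.26073 = 0.63100 ≈ 0.6310 bits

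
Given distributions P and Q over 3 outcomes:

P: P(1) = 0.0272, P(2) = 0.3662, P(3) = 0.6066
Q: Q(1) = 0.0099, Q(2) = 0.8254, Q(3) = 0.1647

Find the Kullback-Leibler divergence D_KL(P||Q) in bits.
0.7513 bits

D_KL(P||Q) = Σ P(x) log₂(P(x)/Q(x))

Computing term by term:
  P(1)·log₂(P(1)/Q(1)) = 0.0272·log₂(0.0272/0.0099) = 0.03966
  P(2)·log₂(P(2)/Q(2)) = 0.3662·log₂(0.3662/0.8254) = -0.42936
  P(3)·log₂(P(3)/Q(3)) = 0.6066·log₂(0.6066/0.1647) = 1.14096

D_KL(P||Q) = 0.03966 - 0.42936 + 1.14096 = 0.75126 ≈ 0.7513 bits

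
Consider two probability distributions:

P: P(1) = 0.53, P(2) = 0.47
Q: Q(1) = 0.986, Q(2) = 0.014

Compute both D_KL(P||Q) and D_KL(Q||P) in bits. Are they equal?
D_KL(P||Q) = 1.9078 bits, D_KL(Q||P) = 0.8121 bits. No, they are not equal.

D_KL(P||Q) = Σ P(x) log₂(P(x)/Q(x))

Computing term by term:
  P(1)·log₂(P(1)/Q(1)) = 0.53·log₂(0.53/0.986) = -0.47467
  P(2)·log₂(P(2)/Q(2)) = 0.47·log₂(0.47/0.014) = 2.38251

D_KL(P||Q) = -0.47467 + 2.38251 = 1.90784 ≈ 1.9078 bits

D_KL(Q||P) = Σ Q(x) log₂(Q(x)/P(x))

Computing term by term:
  Q(1)·log₂(Q(1)/P(1)) = 0.986·log₂(0.986/0.53) = 0.88306
  Q(2)·log₂(Q(2)/P(2)) = 0.014·log₂(0.014/0.47) = -0.07097

D_KL(Q||P) = 0.88306 - 0.07097 = 0.81209 ≈ 0.8121 bits

These are NOT equal (difference: 1.0957 bits). KL divergence is asymmetric: D_KL(P||Q) ≠ D_KL(Q||P) in general.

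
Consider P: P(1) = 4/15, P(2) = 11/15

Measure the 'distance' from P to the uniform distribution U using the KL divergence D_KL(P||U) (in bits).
0.1634 bits

U(i) = 1/2 for all i

D_KL(P||U) = Σ P(x) log₂(P(x) / (1/2))
           = Σ P(x) log₂(P(x)) + log₂(2)
           = log₂(2) - H(P)

H(P) = -Σ P(x) log₂(P(x)):
  -P(1)·log₂(P(1)) = -(4/15)·log₂(4/15) = 0.50850
  -P(2)·log₂(P(2)) = -(11/15)·log₂(11/15) = 0.32814
H(P) = 0.50850 + 0.32814 = 0.83664 bits

log₂(2) = 1.00000 bits

D_KL(P||U) = 1.00000 - 0.83664 = 0.16336 ≈ 0.1634 bits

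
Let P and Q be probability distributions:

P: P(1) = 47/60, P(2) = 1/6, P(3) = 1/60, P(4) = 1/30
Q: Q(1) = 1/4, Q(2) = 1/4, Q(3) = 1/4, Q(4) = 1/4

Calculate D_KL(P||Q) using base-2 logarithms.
1.0312 bits

D_KL(P||Q) = Σ P(x) log₂(P(x)/Q(x))

Computing term by term:
  P(1)·log₂(P(1)/Q(1)) = (47/60)·log₂((47/60)/(1/4)) = 1.29070
  P(2)·log₂(P(2)/Q(2)) = (1/6)·log₂((1/6)/(1/4)) = -0.09749
  P(3)·log₂(P(3)/Q(3)) = (1/60)·log₂((1/60)/(1/4)) = -0.06511
  P(4)·log₂(P(4)/Q(4)) = (1/30)·log₂((1/30)/(1/4)) = -0.09690

D_KL(P||Q) = 1.29070 - 0.09749 - 0.06511 - 0.09690 = 1.03120 ≈ 1.0312 bits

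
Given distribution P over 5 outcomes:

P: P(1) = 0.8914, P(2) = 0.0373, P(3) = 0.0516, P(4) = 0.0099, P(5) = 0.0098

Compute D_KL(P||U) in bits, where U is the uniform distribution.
1.6451 bits

U(i) = 1/5 for all i

D_KL(P||U) = Σ P(x) log₂(P(x) / (1/5))
           = Σ P(x) log₂(P(x)) + log₂(5)
           = log₂(5) - H(P)

H(P) = -Σ P(x) log₂(P(x)):
  -P(1)·log₂(P(1)) = -(0.8914)·log₂(0.8914) = 0.14784
  -P(2)·log₂(P(2)) = -(0.0373)·log₂(0.0373) = 0.17698
  -P(3)·log₂(P(3)) = -(0.0516)·log₂(0.0516) = 0.22067
  -P(4)·log₂(P(4)) = -(0.0099)·log₂(0.0099) = 0.06592
  -P(5)·log₂(P(5)) = -(0.0098)·log₂(0.0098) = 0.06540
H(P) = 0.14784 + 0.17698 + 0.22067 + 0.06592 + 0.06540 = 0.67681 bits

log₂(5) = 2.32193 bits

D_KL(P||U) = 2.32193 - 0.67681 = 1.64512 ≈ 1.6451 bits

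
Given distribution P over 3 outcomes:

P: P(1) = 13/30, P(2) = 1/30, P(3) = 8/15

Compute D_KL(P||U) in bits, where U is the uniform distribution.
0.4149 bits

U(i) = 1/3 for all i

D_KL(P||U) = Σ P(x) log₂(P(x) / (1/3))
           = Σ P(x) log₂(P(x)) + log₂(3)
           = log₂(3) - H(P)

H(P) = -Σ P(x) log₂(P(x)):
  -P(1)·log₂(P(1)) = -(13/30)·log₂(13/30) = 0.52280
  -P(2)·log₂(P(2)) = -(1/30)·log₂(1/30) = 0.16356
  -P(3)·log₂(P(3)) = -(8/15)·log₂(8/15) = 0.48367
H(P) = 0.52280 + 0.16356 + 0.48367 = 1.17003 bits

log₂(3) = 1.58496 bits

D_KL(P||U) = 1.58496 - 1.17003 = 0.41493 ≈ 0.4149 bits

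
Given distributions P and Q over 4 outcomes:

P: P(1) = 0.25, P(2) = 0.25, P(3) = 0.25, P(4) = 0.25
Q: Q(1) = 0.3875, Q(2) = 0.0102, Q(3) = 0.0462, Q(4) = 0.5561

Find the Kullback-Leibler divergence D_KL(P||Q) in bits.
1.3164 bits

D_KL(P||Q) = Σ P(x) log₂(P(x)/Q(x))

Computing term by term:
  P(1)·log₂(P(1)/Q(1)) = 0.25·log₂(0.25/0.3875) = -0.15807
  P(2)·log₂(P(2)/Q(2)) = 0.25·log₂(0.25/0.0102) = 1.15382
  P(3)·log₂(P(3)/Q(3)) = 0.25·log₂(0.25/0.0462) = 0.60899
  P(4)·log₂(P(4)/Q(4)) = 0.25·log₂(0.25/0.5561) = -0.28835

D_KL(P||Q) = -0.15807 + 1.15382 + 0.60899 - 0.28835 = 1.31639 ≈ 1.3164 bits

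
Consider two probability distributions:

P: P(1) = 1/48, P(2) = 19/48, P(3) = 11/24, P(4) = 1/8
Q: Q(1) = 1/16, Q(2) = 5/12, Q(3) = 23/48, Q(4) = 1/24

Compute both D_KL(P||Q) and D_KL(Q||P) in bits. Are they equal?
D_KL(P||Q) = 0.1064 bits, D_KL(Q||P) = 0.0946 bits. No, they are not equal.

D_KL(P||Q) = Σ P(x) log₂(P(x)/Q(x))

Computing term by term:
  P(1)·log₂(P(1)/Q(1)) = (1/48)·log₂((1/48)/(1/16)) = -0.03302
  P(2)·log₂(P(2)/Q(2)) = (19/48)·log₂((19/48)/(5/12)) = -0.02929
  P(3)·log₂(P(3)/Q(3)) = (11/24)·log₂((11/24)/(23/48)) = -0.02939
  P(4)·log₂(P(4)/Q(4)) = (1/8)·log₂((1/8)/(1/24)) = 0.19812

D_KL(P||Q) = -0.03302 - 0.02929 - 0.02939 + 0.19812 = 0.10642 ≈ 0.1064 bits

D_KL(Q||P) = Σ Q(x) log₂(Q(x)/P(x))

Computing term by term:
  Q(1)·log₂(Q(1)/P(1)) = (1/16)·log₂((1/16)/(1/48)) = 0.09906
  Q(2)·log₂(Q(2)/P(2)) = (5/12)·log₂((5/12)/(19/48)) = 0.03083
  Q(3)·log₂(Q(3)/P(3)) = (23/48)·log₂((23/48)/(11/24)) = 0.03073
  Q(4)·log₂(Q(4)/P(4)) = (1/24)·log₂((1/24)/(1/8)) = -0.06604

D_KL(Q||P) = 0.09906 + 0.03083 + 0.03073 - 0.06604 = 0.09458 ≈ 0.0946 bits

These are NOT equal (difference: 0.0118 bits). KL divergence is asymmetric: D_KL(P||Q) ≠ D_KL(Q||P) in general.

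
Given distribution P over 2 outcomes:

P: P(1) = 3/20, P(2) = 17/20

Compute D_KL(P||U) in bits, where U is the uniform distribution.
0.3902 bits

U(i) = 1/2 for all i

D_KL(P||U) = Σ P(x) log₂(P(x) / (1/2))
           = Σ P(x) log₂(P(x)) + log₂(2)
           = log₂(2) - H(P)

H(P) = -Σ P(x) log₂(P(x)):
  -P(1)·log₂(P(1)) = -(3/20)·log₂(3/20) = 0.41054
  -P(2)·log₂(P(2)) = -(17/20)·log₂(17/20) = 0.19930
H(P) = 0.41054 + 0.19930 = 0.60984 bits

log₂(2) = 1.00000 bits

D_KL(P||U) = 1.00000 - 0.60984 = 0.39016 ≈ 0.3902 bits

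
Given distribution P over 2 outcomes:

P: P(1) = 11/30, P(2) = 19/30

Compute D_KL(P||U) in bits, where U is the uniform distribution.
0.0519 bits

U(i) = 1/2 for all i

D_KL(P||U) = Σ P(x) log₂(P(x) / (1/2))
           = Σ P(x) log₂(P(x)) + log₂(2)
           = log₂(2) - H(P)

H(P) = -Σ P(x) log₂(P(x)):
  -P(1)·log₂(P(1)) = -(11/30)·log₂(11/30) = 0.53073
  -P(2)·log₂(P(2)) = -(19/30)·log₂(19/30) = 0.41734
H(P) = 0.53073 + 0.41734 = 0.94807 bits

log₂(2) = 1.00000 bits

D_KL(P||U) = 1.00000 - 0.94807 = 0.05193 ≈ 0.0519 bits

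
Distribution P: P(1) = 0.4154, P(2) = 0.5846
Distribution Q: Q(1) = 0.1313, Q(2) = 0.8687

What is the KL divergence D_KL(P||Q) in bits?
0.3562 bits

D_KL(P||Q) = Σ P(x) log₂(P(x)/Q(x))

Computing term by term:
  P(1)·log₂(P(1)/Q(1)) = 0.4154·log₂(0.4154/0.1313) = 0.69024
  P(2)·log₂(P(2)/Q(2)) = 0.5846·log₂(0.5846/0.8687) = -0.33405

D_KL(P||Q) = 0.69024 - 0.33405 = 0.35619 ≈ 0.3562 bits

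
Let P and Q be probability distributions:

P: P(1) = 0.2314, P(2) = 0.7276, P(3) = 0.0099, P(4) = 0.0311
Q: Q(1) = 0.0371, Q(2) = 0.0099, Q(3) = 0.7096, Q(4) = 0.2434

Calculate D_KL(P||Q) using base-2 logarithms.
4.9686 bits

D_KL(P||Q) = Σ P(x) log₂(P(x)/Q(x))

Computing term by term:
  P(1)·log₂(P(1)/Q(1)) = 0.2314·log₂(0.2314/0.0371) = 0.61110
  P(2)·log₂(P(2)/Q(2)) = 0.7276·log₂(0.7276/0.0099) = 4.51081
  P(3)·log₂(P(3)/Q(3)) = 0.0099·log₂(0.0099/0.7096) = -0.06102
  P(4)·log₂(P(4)/Q(4)) = 0.0311·log₂(0.0311/0.2434) = -0.09232

D_KL(P||Q) = 0.61110 + 4.51081 - 0.06102 - 0.09232 = 4.96857 ≈ 4.9686 bits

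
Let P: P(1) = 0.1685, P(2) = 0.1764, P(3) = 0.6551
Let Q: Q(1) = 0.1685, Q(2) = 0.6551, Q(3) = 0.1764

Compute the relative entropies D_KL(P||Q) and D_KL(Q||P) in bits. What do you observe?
D_KL(P||Q) = 0.9061 bits, D_KL(Q||P) = 0.9061 bits. The two directions give the same value here, because Q is a self-inverse relabeling of P; in general KL divergence is asymmetric.

D_KL(P||Q) = Σ P(x) log₂(P(x)/Q(x))

Computing term by term:
  P(1)·log₂(P(1)/Q(1)) = 0.1685·log₂(0.1685/0.1685) = 0.00000
  P(2)·log₂(P(2)/Q(2)) = 0.1764·log₂(0.1764/0.6551) = -0.33390
  P(3)·log₂(P(3)/Q(3)) = 0.6551·log₂(0.6551/0.1764) = 1.24002

D_KL(P||Q) = 0.00000 - 0.33390 + 1.24002 = 0.90612 ≈ 0.9061 bits

D_KL(Q||P) = Σ Q(x) log₂(Q(x)/P(x))

Computing term by term:
  Q(1)·log₂(Q(1)/P(1)) = 0.1685·log₂(0.1685/0.1685) = 0.00000
  Q(2)·log₂(Q(2)/P(2)) = 0.6551·log₂(0.6551/0.1764) = 1.24002
  Q(3)·log₂(Q(3)/P(3)) = 0.1764·log₂(0.1764/0.6551) = -0.33390

D_KL(Q||P) = 0.00000 + 1.24002 - 0.33390 = 0.90612 ≈ 0.9061 bits

These ARE equal here. Q is P with outcomes relabeled (Q(2) = P(3), Q(3) = P(2)) by a relabeling that is its own inverse, so the two sums contain exactly the same terms in a different order. This is a special case — KL divergence is not symmetric in general: D_KL(P||Q) ≠ D_KL(Q||P) for most P, Q.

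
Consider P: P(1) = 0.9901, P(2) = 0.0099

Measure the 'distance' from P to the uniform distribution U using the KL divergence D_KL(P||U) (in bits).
0.9199 bits

U(i) = 1/2 for all i

D_KL(P||U) = Σ P(x) log₂(P(x) / (1/2))
           = Σ P(x) log₂(P(x)) + log₂(2)
           = log₂(2) - H(P)

H(P) = -Σ P(x) log₂(P(x)):
  -P(1)·log₂(P(1)) = -(0.9901)·log₂(0.9901) = 0.01421
  -P(2)·log₂(P(2)) = -(0.0099)·log₂(0.0099) = 0.06592
H(P) = 0.01421 + 0.06592 = 0.08013 bits

log₂(2) = 1.00000 bits

D_KL(P||U) = 1.00000 - 0.08013 = 0.91987 ≈ 0.9199 bits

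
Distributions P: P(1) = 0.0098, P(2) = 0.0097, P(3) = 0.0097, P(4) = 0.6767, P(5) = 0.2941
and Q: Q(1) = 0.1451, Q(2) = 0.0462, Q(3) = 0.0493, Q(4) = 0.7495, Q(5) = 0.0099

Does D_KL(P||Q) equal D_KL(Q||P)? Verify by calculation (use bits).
D_KL(P||Q) = 1.2565 bits, D_KL(Q||P) = 0.8459 bits. No — D_KL(P||Q) ≠ D_KL(Q||P) for this pair.

D_KL(P||Q) = Σ P(x) log₂(P(x)/Q(x))

Computing term by term:
  P(1)·log₂(P(1)/Q(1)) = 0.0098·log₂(0.0098/0.1451) = -0.03810
  P(2)·log₂(P(2)/Q(2)) = 0.0097·log₂(0.0097/0.0462) = -0.02184
  P(3)·log₂(P(3)/Q(3)) = 0.0097·log₂(0.0097/0.0493) = -0.02275
  P(4)·log₂(P(4)/Q(4)) = 0.6767·log₂(0.6767/0.7495) = -0.09975
  P(5)·log₂(P(5)/Q(5)) = 0.2941·log₂(0.2941/0.0099) = 1.43895

D_KL(P||Q) = -0.03810 - 0.02184 - 0.02275 - 0.09975 + 1.43895 = 1.25651 ≈ 1.2565 bits

D_KL(Q||P) = Σ Q(x) log₂(Q(x)/P(x))

Computing term by term:
  Q(1)·log₂(Q(1)/P(1)) = 0.1451·log₂(0.1451/0.0098) = 0.56417
  Q(2)·log₂(Q(2)/P(2)) = 0.0462·log₂(0.0462/0.0097) = 0.10403
  Q(3)·log₂(Q(3)/P(3)) = 0.0493·log₂(0.0493/0.0097) = 0.11563
  Q(4)·log₂(Q(4)/P(4)) = 0.7495·log₂(0.7495/0.6767) = 0.11049
  Q(5)·log₂(Q(5)/P(5)) = 0.0099·log₂(0.0099/0.2941) = -0.04844

D_KL(Q||P) = 0.56417 + 0.10403 + 0.11563 + 0.11049 - 0.04844 = 0.84588 ≈ 0.8459 bits

These are NOT equal (difference: 0.4106 bits). KL divergence is asymmetric: D_KL(P||Q) ≠ D_KL(Q||P) in general.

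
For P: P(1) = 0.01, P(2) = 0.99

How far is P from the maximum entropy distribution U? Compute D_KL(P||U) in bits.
0.9192 bits

U(i) = 1/2 for all i

D_KL(P||U) = Σ P(x) log₂(P(x) / (1/2))
           = Σ P(x) log₂(P(x)) + log₂(2)
           = log₂(2) - H(P)

H(P) = -Σ P(x) log₂(P(x)):
  -P(1)·log₂(P(1)) = -(0.01)·log₂(0.01) = 0.06644
  -P(2)·log₂(P(2)) = -(0.99)·log₂(0.99) = 0.01435
H(P) = 0.06644 + 0.01435 = 0.08079 bits

log₂(2) = 1.00000 bits

D_KL(P||U) = 1.00000 - 0.08079 = 0.91921 ≈ 0.9192 bits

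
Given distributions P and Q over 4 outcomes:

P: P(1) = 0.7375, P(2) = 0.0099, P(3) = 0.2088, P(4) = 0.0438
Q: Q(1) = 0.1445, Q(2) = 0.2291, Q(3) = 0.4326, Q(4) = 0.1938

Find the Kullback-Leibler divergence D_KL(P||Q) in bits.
1.3760 bits

D_KL(P||Q) = Σ P(x) log₂(P(x)/Q(x))

Computing term by term:
  P(1)·log₂(P(1)/Q(1)) = 0.7375·log₂(0.7375/0.1445) = 1.73429
  P(2)·log₂(P(2)/Q(2)) = 0.0099·log₂(0.0099/0.2291) = -0.04487
  P(3)·log₂(P(3)/Q(3)) = 0.2088·log₂(0.2088/0.4326) = -0.21943
  P(4)·log₂(P(4)/Q(4)) = 0.0438·log₂(0.0438/0.1938) = -0.09398

D_KL(P||Q) = 1.73429 - 0.04487 - 0.21943 - 0.09398 = 1.37601 ≈ 1.3760 bits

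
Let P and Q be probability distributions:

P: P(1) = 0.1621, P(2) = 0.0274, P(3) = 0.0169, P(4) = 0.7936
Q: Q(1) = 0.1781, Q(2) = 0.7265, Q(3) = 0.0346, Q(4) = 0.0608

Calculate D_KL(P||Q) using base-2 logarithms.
2.7722 bits

D_KL(P||Q) = Σ P(x) log₂(P(x)/Q(x))

Computing term by term:
  P(1)·log₂(P(1)/Q(1)) = 0.1621·log₂(0.1621/0.1781) = -0.02201
  P(2)·log₂(P(2)/Q(2)) = 0.0274·log₂(0.0274/0.7265) = -0.12957
  P(3)·log₂(P(3)/Q(3)) = 0.0169·log₂(0.0169/0.0346) = -0.01747
  P(4)·log₂(P(4)/Q(4)) = 0.7936·log₂(0.7936/0.0608) = 2.94129

D_KL(P||Q) = -0.02201 - 0.12957 - 0.01747 + 2.94129 = 2.77224 ≈ 2.7722 bits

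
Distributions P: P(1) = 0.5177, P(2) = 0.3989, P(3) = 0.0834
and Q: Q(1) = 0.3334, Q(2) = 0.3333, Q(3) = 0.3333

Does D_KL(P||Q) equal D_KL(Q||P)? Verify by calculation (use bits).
D_KL(P||Q) = 0.2654 bits, D_KL(Q||P) = 0.3681 bits. No — D_KL(P||Q) ≠ D_KL(Q||P) for this pair.

D_KL(P||Q) = Σ P(x) log₂(P(x)/Q(x))

Computing term by term:
  P(1)·log₂(P(1)/Q(1)) = 0.5177·log₂(0.5177/0.3334) = 0.32867
  P(2)·log₂(P(2)/Q(2)) = 0.3989·log₂(0.3989/0.3333) = 0.10340
  P(3)·log₂(P(3)/Q(3)) = 0.0834·log₂(0.0834/0.3333) = -0.16669

D_KL(P||Q) = 0.32867 + 0.10340 - 0.16669 = 0.26538 ≈ 0.2654 bits

D_KL(Q||P) = Σ Q(x) log₂(Q(x)/P(x))

Computing term by term:
  Q(1)·log₂(Q(1)/P(1)) = 0.3334·log₂(0.3334/0.5177) = -0.21166
  Q(2)·log₂(Q(2)/P(2)) = 0.3333·log₂(0.3333/0.3989) = -0.08639
  Q(3)·log₂(Q(3)/P(3)) = 0.3333·log₂(0.3333/0.0834) = 0.66617

D_KL(Q||P) = -0.21166 - 0.08639 + 0.66617 = 0.36812 ≈ 0.3681 bits

These are NOT equal (difference: 0.1027 bits). KL divergence is asymmetric: D_KL(P||Q) ≠ D_KL(Q||P) in general.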